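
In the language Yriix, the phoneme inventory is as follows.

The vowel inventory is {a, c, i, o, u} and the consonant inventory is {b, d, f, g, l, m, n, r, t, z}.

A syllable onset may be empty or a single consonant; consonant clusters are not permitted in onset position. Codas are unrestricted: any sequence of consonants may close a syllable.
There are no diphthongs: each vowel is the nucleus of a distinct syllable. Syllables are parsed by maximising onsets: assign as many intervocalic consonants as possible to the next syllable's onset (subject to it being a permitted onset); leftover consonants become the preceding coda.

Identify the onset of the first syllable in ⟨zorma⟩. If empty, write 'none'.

z

The vowels are o, a — 2 nuclei, so 2 syllables.
V1 /o/ – V2 /a/: /rm/ — longest licit onset from the right is /m/, leaving /r/ as coda.
Syllabification: zor.ma.
Syllable 1 is /zor/: onset /z/, nucleus /o/, coda /r/.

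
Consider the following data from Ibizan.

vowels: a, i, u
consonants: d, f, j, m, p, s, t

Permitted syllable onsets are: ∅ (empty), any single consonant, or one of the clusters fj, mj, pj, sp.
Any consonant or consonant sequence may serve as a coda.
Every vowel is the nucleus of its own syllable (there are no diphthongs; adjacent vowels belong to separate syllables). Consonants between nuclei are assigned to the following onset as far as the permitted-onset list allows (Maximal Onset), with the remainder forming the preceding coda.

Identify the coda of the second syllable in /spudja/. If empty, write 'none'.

Vowels present: u, a; each is a nucleus, giving 2 syllables.
σ1/σ2 boundary: /dj/ — longest licit onset from the right is /j/, leaving /d/ as coda.
Putting it together: spud.ja.
Syllable 2 is /ja/: onset /j/, nucleus /a/, coda ∅.

none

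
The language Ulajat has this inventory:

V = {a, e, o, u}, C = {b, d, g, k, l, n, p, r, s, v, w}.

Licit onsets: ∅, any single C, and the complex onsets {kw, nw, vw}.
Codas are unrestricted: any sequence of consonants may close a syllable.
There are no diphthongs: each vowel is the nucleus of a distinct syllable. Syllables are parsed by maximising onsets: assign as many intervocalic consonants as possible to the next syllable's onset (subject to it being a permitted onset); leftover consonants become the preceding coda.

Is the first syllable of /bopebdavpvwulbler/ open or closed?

open

The vowels are o, e, a, u, e — 5 nuclei, so 5 syllables.
/o…e/ gap (V1→V2): just /p/ — single C goes to the following onset.
/e…a/ gap (V2→V3): /bd/ splits as /b/ + /d/ (/d/ is the longest suffix that is a licit onset).
/a…u/ gap (V3→V4): /vpvw/ splits as /vp/ + /vw/ (/vw/ is the longest suffix that is a licit onset).
/u…e/ gap (V4→V5): cluster /lbl/ — the longest permitted-onset suffix is /l/; onset = /l/, preceding coda = /lb/.
Syllabification: bo.peb.davp.vwulb.ler.
Syllable 1 is /bo/; it ends in its nucleus with no coda, so it is open.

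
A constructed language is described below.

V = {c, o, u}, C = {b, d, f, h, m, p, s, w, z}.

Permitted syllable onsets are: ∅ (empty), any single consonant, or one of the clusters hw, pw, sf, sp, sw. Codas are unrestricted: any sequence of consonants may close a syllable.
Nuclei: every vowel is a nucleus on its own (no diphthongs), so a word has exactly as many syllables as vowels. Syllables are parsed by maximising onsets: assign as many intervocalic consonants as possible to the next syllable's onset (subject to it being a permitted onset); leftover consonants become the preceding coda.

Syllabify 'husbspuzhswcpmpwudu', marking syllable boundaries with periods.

husb.spuzh.swcpm.pwu.du

Nuclei (vowels): u, u, c, u, u → 5 syllables.
σ1/σ2 boundary: /sbsp/ — longest licit onset from the right is /sp/, leaving /sb/ as coda.
σ2/σ3 boundary: cluster /zhsw/ — the longest permitted-onset suffix is /sw/; onset = /sw/, preceding coda = /zh/.
σ3/σ4 boundary: /pmpw/ — longest licit onset from the right is /pw/, leaving /pm/ as coda.
σ4/σ5 boundary: /d/ is a single consonant, so it becomes the next onset.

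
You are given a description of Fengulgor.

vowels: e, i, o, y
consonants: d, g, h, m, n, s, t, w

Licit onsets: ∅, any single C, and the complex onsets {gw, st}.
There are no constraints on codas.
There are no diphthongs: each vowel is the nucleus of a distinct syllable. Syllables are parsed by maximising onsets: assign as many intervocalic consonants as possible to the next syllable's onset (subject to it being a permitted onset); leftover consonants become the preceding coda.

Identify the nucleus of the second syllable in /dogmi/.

The vowels are o, i — 2 nuclei, so 2 syllables.
The second nucleus (vowel 2 from the left) is /i/.

i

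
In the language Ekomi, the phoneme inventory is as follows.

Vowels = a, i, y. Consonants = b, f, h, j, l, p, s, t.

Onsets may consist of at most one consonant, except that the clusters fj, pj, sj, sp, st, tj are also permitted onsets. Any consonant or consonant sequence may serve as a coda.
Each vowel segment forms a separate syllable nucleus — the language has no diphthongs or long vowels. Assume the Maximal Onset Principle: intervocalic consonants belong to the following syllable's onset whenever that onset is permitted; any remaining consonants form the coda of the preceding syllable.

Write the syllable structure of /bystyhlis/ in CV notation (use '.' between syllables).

CV.CCVC.CVC

Nuclei (vowels): y, y, i → 3 syllables.
V1 /y/ – V2 /y/: /st/ is a licit onset in full, so it all attaches to the next syllable.
V2 /y/ – V3 /i/: /hl/; trying suffixes from longest down, /l/ is the first permitted one, so coda /h/ | onset /l/.
Syllabification: by.styh.lis.
Mapping each syllable to C/V: /by/ → CV, /styh/ → CCVC, /lis/ → CVC.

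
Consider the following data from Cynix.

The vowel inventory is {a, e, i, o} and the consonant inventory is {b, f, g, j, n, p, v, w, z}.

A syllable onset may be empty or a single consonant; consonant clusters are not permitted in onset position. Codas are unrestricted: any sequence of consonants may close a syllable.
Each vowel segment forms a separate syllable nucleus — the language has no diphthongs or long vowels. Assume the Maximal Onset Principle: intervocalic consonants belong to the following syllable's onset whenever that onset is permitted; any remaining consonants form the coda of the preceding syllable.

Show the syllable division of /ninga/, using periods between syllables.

nin.ga

Vowels present: i, a; each is a nucleus, giving 2 syllables.
/i…a/ gap (V1→V2): cluster /ng/ — the longest permitted-onset suffix is /g/; onset = /g/, preceding coda = /n/.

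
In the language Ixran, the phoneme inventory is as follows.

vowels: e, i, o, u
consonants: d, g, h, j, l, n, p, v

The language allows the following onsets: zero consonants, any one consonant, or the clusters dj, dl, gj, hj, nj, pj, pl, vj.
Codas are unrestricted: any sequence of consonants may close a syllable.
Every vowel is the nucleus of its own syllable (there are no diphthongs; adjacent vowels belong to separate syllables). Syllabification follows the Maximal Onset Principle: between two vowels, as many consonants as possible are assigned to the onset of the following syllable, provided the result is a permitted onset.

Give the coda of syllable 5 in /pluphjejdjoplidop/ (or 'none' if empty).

p

Nuclei (vowels): u, e, o, i, o → 5 syllables.
/u…e/ gap (V1→V2): /phj/ — longest licit onset from the right is /hj/, leaving /p/ as coda.
/e…o/ gap (V2→V3): cluster /jdj/ — the longest permitted-onset suffix is /dj/; onset = /dj/, preceding coda = /j/.
/o…i/ gap (V3→V4): /pl/ is a licit onset in full, so it all attaches to the next syllable.
/i…o/ gap (V4→V5): /d/ is a single consonant, so it becomes the next onset.
Result: plup.hjej.djo.pli.dop.
Syllable 5 is /dop/: onset /d/, nucleus /o/, coda /p/.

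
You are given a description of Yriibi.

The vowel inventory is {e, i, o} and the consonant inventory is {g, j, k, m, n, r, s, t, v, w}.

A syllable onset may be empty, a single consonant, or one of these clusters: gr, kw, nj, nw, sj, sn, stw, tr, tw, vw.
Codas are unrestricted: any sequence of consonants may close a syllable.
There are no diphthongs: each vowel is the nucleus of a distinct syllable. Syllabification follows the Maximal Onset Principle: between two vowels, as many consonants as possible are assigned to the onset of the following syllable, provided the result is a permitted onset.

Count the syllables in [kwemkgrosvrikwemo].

5

The vowels are e, o, i, e, o — 5 nuclei, so 5 syllables.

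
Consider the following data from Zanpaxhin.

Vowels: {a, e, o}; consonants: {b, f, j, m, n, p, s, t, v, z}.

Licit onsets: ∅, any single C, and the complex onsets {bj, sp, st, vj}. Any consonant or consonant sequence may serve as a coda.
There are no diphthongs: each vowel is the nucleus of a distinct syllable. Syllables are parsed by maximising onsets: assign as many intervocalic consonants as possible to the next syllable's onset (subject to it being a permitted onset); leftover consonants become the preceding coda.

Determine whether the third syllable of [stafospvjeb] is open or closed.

closed

Nuclei (vowels): a, o, e → 3 syllables.
/a…o/ gap (V1→V2): /f/ → onset of the next syllable (single consonants are always licit onsets).
/o…e/ gap (V2→V3): /spvj/ — longest licit onset from the right is /vj/, leaving /sp/ as coda.
So the parse is sta.fosp.vjeb.
Syllable 3 is /vjeb/ with coda /b/, so it is closed.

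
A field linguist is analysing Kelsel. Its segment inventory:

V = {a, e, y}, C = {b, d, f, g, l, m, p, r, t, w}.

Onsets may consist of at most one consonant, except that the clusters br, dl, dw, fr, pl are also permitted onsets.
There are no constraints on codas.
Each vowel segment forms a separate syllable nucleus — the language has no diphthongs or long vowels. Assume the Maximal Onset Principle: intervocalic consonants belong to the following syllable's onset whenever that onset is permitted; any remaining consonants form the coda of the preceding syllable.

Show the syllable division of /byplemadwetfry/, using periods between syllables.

Nuclei (vowels): y, e, a, e, y → 5 syllables.
/y…e/ gap (V1→V2): cluster /pl/ — /pl/ is itself a permitted onset, so the whole cluster goes right; preceding coda = ∅.
/e…a/ gap (V2→V3): just /m/ — single C goes to the following onset.
/a…e/ gap (V3→V4): /dw/ is a licit onset in full, so it all attaches to the next syllable.
/e…y/ gap (V4→V5): cluster /tfr/ — the longest permitted-onset suffix is /fr/; onset = /fr/, preceding coda = /t/.

by.ple.ma.dwet.fry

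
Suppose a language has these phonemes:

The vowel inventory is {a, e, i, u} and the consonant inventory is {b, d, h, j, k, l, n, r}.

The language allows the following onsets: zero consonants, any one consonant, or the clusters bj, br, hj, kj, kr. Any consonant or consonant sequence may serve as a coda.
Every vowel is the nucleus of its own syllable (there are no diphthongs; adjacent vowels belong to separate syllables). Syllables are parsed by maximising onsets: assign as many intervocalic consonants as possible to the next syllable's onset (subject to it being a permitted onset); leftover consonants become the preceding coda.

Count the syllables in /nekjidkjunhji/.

Vowels present: e, i, u, i; each is a nucleus, giving 4 syllables.

4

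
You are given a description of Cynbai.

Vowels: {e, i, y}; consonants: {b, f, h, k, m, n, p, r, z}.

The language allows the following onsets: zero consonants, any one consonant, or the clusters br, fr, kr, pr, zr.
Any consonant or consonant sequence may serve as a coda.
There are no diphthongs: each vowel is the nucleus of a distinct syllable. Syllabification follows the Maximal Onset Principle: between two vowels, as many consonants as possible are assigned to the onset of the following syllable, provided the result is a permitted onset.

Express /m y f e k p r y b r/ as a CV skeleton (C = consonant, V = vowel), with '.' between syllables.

CV.CVC.CCVCC

The vowels are y, e, y — 3 nuclei, so 3 syllables.
Between /y/ (V1) and /e/ (V2): just /f/ — single C goes to the following onset.
Between /e/ (V2) and /y/ (V3): /kpr/ — longest licit onset from the right is /pr/, leaving /k/ as coda.
Putting it together: my.fek.prybr.
Mapping each syllable to C/V: /my/ → CV, /fek/ → CVC, /prybr/ → CCVCC.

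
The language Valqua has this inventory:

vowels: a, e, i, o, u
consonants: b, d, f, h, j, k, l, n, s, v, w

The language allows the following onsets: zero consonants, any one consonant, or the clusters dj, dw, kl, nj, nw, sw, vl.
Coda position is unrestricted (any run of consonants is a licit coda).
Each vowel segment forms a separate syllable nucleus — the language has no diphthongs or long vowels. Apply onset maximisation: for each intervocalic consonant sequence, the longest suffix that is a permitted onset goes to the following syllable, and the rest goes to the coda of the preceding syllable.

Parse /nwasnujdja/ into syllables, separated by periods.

nwas.nuj.dja

Nuclei (vowels): a, u, a → 3 syllables.
V1 /a/ – V2 /u/: /sn/ splits as /s/ + /n/ (/n/ is the longest suffix that is a licit onset).
V2 /u/ – V3 /a/: cluster /jdj/ — the longest permitted-onset suffix is /dj/; onset = /dj/, preceding coda = /j/.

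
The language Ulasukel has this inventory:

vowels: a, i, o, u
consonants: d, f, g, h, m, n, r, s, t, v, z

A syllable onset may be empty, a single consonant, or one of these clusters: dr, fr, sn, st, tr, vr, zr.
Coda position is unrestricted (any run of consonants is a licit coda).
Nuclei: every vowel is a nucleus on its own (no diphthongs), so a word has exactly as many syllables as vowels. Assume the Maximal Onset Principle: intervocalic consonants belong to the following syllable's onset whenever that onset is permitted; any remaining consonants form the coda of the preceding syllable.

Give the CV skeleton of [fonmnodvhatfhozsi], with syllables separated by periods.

The vowels are o, o, a, o, i — 5 nuclei, so 5 syllables.
σ1/σ2 boundary: cluster /nmn/ — the longest permitted-onset suffix is /n/; onset = /n/, preceding coda = /nm/.
σ2/σ3 boundary: cluster /dvh/ — the longest permitted-onset suffix is /h/; onset = /h/, preceding coda = /dv/.
σ3/σ4 boundary: cluster /tfh/ — the longest permitted-onset suffix is /h/; onset = /h/, preceding coda = /tf/.
σ4/σ5 boundary: cluster /zs/ — the longest permitted-onset suffix is /s/; onset = /s/, preceding coda = /z/.
Putting it together: fonm.nodv.hatf.hoz.si.
Mapping each syllable to C/V: /fonm/ → CVCC, /nodv/ → CVCC, /hatf/ → CVCC, /hoz/ → CVC, /si/ → CV.

CVCC.CVCC.CVCC.CVC.CV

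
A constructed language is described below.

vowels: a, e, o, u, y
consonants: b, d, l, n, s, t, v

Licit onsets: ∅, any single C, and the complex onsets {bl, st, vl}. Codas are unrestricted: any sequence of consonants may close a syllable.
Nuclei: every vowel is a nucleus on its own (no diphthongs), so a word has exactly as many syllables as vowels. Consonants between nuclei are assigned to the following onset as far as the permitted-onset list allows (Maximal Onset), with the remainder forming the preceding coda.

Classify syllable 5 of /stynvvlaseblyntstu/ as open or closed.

Vowels present: y, a, e, y, u; each is a nucleus, giving 5 syllables.
σ1/σ2 boundary: /nvvl/ — longest licit onset from the right is /vl/, leaving /nv/ as coda.
σ2/σ3 boundary: /s/ → onset of the next syllable (single consonants are always licit onsets).
σ3/σ4 boundary: cluster /bl/ — /bl/ is itself a permitted onset, so the whole cluster goes right; preceding coda = ∅.
σ4/σ5 boundary: /ntst/ — longest licit onset from the right is /st/, leaving /nt/ as coda.
Putting it together: stynv.vla.se.blynt.stu.
Syllable 5 is /stu/; it ends in its nucleus with no coda, so it is open.

open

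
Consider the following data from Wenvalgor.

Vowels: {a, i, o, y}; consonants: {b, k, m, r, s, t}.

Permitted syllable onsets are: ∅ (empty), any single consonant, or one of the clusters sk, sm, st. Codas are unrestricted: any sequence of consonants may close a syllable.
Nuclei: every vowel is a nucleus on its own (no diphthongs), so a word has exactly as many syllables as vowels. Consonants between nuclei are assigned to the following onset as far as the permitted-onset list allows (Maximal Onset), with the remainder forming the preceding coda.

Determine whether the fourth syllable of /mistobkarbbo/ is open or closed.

Nuclei (vowels): i, o, a, o → 4 syllables.
V1 /i/ – V2 /o/: cluster /st/ — /st/ is itself a permitted onset, so the whole cluster goes right; preceding coda = ∅.
V2 /o/ – V3 /a/: /bk/ splits as /b/ + /k/ (/k/ is the longest suffix that is a licit onset).
V3 /a/ – V4 /o/: cluster /rbb/ — the longest permitted-onset suffix is /b/; onset = /b/, preceding coda = /rb/.
Putting it together: mi.stob.karb.bo.
Syllable 4 is /bo/; it ends in its nucleus with no coda, so it is open.

open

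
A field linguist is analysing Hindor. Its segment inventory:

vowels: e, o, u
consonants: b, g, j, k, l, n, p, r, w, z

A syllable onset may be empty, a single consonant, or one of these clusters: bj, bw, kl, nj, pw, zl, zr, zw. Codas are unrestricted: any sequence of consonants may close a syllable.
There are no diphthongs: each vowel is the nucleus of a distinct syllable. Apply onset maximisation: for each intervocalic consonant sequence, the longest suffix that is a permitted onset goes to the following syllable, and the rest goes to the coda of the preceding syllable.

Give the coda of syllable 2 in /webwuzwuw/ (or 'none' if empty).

The vowels are e, u, u — 3 nuclei, so 3 syllables.
V1 /e/ – V2 /u/: /bw/ — entire cluster is a permitted onset → onset /bw/, coda ∅.
V2 /u/ – V3 /u/: /zw/ — entire cluster is a permitted onset → onset /zw/, coda ∅.
Syllabification: we.bwu.zwuw.
Syllable 2 is /bwu/: onset /bw/, nucleus /u/, coda ∅.

none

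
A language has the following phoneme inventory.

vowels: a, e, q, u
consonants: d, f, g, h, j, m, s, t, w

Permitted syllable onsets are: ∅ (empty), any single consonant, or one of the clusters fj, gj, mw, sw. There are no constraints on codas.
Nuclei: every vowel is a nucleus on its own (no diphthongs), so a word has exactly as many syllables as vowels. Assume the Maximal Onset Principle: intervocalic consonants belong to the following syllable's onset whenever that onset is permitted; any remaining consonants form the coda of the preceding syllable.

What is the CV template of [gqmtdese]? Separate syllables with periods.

Vowels present: q, e, e; each is a nucleus, giving 3 syllables.
V1 /q/ – V2 /e/: /mtd/; trying suffixes from longest down, /d/ is the first permitted one, so coda /mt/ | onset /d/.
V2 /e/ – V3 /e/: /s/ → onset of the next syllable (single consonants are always licit onsets).
Putting it together: gqmt.de.se.
Mapping each syllable to C/V: /gqmt/ → CVCC, /de/ → CV, /se/ → CV.

CVCC.CV.CV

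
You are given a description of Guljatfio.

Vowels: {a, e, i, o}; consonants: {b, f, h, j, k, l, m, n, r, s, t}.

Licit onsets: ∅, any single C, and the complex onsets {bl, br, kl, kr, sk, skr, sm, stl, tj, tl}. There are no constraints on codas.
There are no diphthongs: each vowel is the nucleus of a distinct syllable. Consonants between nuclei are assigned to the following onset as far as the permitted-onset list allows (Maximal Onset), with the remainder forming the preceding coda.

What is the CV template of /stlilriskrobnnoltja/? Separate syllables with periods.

CCCVC.CV.CCCVCC.CVC.CCV

Nuclei (vowels): i, i, o, o, a → 5 syllables.
σ1/σ2 boundary: /lr/ — longest licit onset from the right is /r/, leaving /l/ as coda.
σ2/σ3 boundary: /skr/ — entire cluster is a permitted onset → onset /skr/, coda ∅.
σ3/σ4 boundary: /bnn/ — longest licit onset from the right is /n/, leaving /bn/ as coda.
σ4/σ5 boundary: /ltj/ splits as /l/ + /tj/ (/tj/ is the longest suffix that is a licit onset).
Result: stlil.ri.skrobn.nol.tja.
Mapping each syllable to C/V: /stlil/ → CCCVC, /ri/ → CV, /skrobn/ → CCCVCC, /nol/ → CVC, /tja/ → CCV.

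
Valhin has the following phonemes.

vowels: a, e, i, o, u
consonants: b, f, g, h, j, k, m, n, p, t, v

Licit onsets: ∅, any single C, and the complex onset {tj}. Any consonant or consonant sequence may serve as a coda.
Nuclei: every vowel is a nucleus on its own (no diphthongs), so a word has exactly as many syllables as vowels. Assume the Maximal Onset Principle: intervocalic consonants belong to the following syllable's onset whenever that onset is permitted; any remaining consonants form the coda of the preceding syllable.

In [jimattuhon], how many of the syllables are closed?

Vowels present: i, a, u, o; each is a nucleus, giving 4 syllables.
V1 /i/ – V2 /a/: just /m/ — single C goes to the following onset.
V2 /a/ – V3 /u/: /tt/ splits as /t/ + /t/ (/t/ is the longest suffix that is a licit onset).
V3 /u/ – V4 /o/: just /h/ — single C goes to the following onset.
Result: ji.mat.tu.hon.
Classifying each syllable: /ji/ (open), /mat/ (closed), /tu/ (open), /hon/ (closed).
Closed syllables: 2.

2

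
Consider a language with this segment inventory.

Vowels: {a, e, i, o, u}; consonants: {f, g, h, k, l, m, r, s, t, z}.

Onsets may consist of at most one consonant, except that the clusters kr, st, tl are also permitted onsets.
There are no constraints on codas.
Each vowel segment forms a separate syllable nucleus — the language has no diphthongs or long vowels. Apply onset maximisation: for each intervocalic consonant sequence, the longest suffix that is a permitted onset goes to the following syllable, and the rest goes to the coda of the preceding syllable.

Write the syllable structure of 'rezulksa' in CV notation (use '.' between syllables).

The vowels are e, u, a — 3 nuclei, so 3 syllables.
σ1/σ2 boundary: just /z/ — single C goes to the following onset.
σ2/σ3 boundary: /lks/ splits as /lk/ + /s/ (/s/ is the longest suffix that is a licit onset).
Result: re.zulk.sa.
Mapping each syllable to C/V: /re/ → CV, /zulk/ → CVCC, /sa/ → CV.

CV.CVCC.CV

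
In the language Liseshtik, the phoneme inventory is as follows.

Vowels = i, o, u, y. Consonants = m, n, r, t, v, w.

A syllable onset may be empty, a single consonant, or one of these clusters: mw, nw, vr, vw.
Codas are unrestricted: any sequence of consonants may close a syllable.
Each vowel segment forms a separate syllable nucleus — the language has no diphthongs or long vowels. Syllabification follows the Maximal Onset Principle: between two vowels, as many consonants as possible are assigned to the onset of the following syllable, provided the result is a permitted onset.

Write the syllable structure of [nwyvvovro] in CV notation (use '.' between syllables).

The vowels are y, o, o — 3 nuclei, so 3 syllables.
V1 /y/ – V2 /o/: cluster /vv/ — the longest permitted-onset suffix is /v/; onset = /v/, preceding coda = /v/.
V2 /o/ – V3 /o/: cluster /vr/ — /vr/ is itself a permitted onset, so the whole cluster goes right; preceding coda = ∅.
Result: nwyv.vo.vro.
Mapping each syllable to C/V: /nwyv/ → CCVC, /vo/ → CV, /vro/ → CCV.

CCVC.CV.CCV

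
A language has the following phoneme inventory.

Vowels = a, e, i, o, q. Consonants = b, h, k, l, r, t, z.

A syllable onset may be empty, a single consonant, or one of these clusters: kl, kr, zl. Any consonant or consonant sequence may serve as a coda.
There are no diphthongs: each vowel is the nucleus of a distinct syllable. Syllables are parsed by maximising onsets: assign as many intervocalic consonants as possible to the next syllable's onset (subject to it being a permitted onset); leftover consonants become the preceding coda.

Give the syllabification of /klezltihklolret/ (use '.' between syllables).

klezl.tih.klol.ret

The vowels are e, i, o, e — 4 nuclei, so 4 syllables.
V1 /e/ – V2 /i/: /zlt/; trying suffixes from longest down, /t/ is the first permitted one, so coda /zl/ | onset /t/.
V2 /i/ – V3 /o/: /hkl/; trying suffixes from longest down, /kl/ is the first permitted one, so coda /h/ | onset /kl/.
V3 /o/ – V4 /e/: /lr/; trying suffixes from longest down, /r/ is the first permitted one, so coda /l/ | onset /r/.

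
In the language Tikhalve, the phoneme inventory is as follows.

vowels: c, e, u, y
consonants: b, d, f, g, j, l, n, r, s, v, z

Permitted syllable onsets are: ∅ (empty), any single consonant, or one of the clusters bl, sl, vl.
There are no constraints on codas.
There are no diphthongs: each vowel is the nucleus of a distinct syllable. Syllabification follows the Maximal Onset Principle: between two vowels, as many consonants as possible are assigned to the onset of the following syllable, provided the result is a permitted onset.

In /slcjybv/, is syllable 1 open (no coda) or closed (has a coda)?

Nuclei (vowels): c, y → 2 syllables.
V1 /c/ – V2 /y/: /j/ → onset of the next syllable (single consonants are always licit onsets).
So the parse is slc.jybv.
Syllable 1 is /slc/; it ends in its nucleus with no coda, so it is open.

open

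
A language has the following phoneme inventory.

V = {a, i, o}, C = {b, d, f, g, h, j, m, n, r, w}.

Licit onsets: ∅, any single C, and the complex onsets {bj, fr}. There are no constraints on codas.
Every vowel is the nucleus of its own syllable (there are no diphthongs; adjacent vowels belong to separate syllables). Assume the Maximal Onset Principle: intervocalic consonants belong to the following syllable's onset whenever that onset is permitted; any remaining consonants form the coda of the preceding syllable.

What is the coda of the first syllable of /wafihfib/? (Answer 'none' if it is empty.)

none

The vowels are a, i, i — 3 nuclei, so 3 syllables.
/a…i/ gap (V1→V2): /f/ → onset of the next syllable (single consonants are always licit onsets).
/i…i/ gap (V2→V3): /hf/; trying suffixes from longest down, /f/ is the first permitted one, so coda /h/ | onset /f/.
Syllabification: wa.fih.fib.
Syllable 1 is /wa/: onset /w/, nucleus /a/, coda ∅.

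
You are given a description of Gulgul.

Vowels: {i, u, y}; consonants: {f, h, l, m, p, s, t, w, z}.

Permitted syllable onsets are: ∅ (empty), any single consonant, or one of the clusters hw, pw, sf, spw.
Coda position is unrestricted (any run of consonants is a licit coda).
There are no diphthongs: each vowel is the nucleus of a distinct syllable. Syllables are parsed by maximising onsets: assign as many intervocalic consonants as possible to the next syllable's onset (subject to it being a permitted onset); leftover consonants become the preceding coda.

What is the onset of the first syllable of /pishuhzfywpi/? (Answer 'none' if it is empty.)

Vowels present: i, u, y, i; each is a nucleus, giving 4 syllables.
Between /i/ (V1) and /u/ (V2): cluster /sh/ — the longest permitted-onset suffix is /h/; onset = /h/, preceding coda = /s/.
Between /u/ (V2) and /y/ (V3): /hzf/ — longest licit onset from the right is /f/, leaving /hz/ as coda.
Between /y/ (V3) and /i/ (V4): /wp/; trying suffixes from longest down, /p/ is the first permitted one, so coda /w/ | onset /p/.
Syllabification: pis.huhz.fyw.pi.
Syllable 1 is /pis/: onset /p/, nucleus /i/, coda /s/.

p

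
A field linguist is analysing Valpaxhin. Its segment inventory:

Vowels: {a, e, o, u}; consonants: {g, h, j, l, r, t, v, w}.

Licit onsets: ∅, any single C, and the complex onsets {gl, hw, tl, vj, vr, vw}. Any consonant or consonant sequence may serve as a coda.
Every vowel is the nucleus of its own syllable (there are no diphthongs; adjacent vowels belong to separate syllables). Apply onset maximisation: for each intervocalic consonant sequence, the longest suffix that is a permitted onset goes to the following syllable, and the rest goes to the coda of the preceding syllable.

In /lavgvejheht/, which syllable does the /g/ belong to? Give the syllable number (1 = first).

Nuclei (vowels): a, e, e → 3 syllables.
V1 /a/ – V2 /e/: /vgv/; trying suffixes from longest down, /v/ is the first permitted one, so coda /vg/ | onset /v/.
V2 /e/ – V3 /e/: /jh/ splits as /j/ + /h/ (/h/ is the longest suffix that is a licit onset).
Result: lavg.vej.heht.
The /g/ is in the coda of syllable 1 (/lavg/).

1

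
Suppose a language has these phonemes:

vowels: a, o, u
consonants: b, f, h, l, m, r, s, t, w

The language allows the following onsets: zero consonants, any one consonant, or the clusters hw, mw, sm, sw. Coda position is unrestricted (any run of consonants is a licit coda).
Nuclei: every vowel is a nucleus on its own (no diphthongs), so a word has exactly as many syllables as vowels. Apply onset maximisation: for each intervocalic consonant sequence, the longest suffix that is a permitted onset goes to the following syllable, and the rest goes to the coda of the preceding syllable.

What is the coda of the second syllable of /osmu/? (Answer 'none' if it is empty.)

Vowels present: o, u; each is a nucleus, giving 2 syllables.
V1 /o/ – V2 /u/: /sm/ — entire cluster is a permitted onset → onset /sm/, coda ∅.
Putting it together: o.smu.
Syllable 2 is /smu/: onset /sm/, nucleus /u/, coda ∅.

none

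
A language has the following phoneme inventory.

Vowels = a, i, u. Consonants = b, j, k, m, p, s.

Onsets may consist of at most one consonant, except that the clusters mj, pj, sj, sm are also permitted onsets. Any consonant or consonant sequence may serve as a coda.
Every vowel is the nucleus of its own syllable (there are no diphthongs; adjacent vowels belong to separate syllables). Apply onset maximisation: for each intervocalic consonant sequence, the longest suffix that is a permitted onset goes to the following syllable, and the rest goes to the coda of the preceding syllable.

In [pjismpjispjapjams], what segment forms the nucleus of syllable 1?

i

Vowels present: i, i, a, a; each is a nucleus, giving 4 syllables.
The first nucleus (vowel 1 from the left) is /i/.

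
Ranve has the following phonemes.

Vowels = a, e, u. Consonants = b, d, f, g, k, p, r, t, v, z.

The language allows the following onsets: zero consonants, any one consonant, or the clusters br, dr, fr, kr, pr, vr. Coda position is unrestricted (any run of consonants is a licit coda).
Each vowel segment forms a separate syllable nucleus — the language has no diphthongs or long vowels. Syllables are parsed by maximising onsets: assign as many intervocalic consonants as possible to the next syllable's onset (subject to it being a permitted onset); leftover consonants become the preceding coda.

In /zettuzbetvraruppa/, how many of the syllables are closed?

The vowels are e, u, e, a, u, a — 6 nuclei, so 6 syllables.
Between /e/ (V1) and /u/ (V2): /tt/ — longest licit onset from the right is /t/, leaving /t/ as coda.
Between /u/ (V2) and /e/ (V3): /zb/ splits as /z/ + /b/ (/b/ is the longest suffix that is a licit onset).
Between /e/ (V3) and /a/ (V4): /tvr/ — longest licit onset from the right is /vr/, leaving /t/ as coda.
Between /a/ (V4) and /u/ (V5): just /r/ — single C goes to the following onset.
Between /u/ (V5) and /a/ (V6): cluster /pp/ — the longest permitted-onset suffix is /p/; onset = /p/, preceding coda = /p/.
So the parse is zet.tuz.bet.vra.rup.pa.
Classifying each syllable: /zet/ (closed), /tuz/ (closed), /bet/ (closed), /vra/ (open), /rup/ (closed), /pa/ (open).
Closed syllables: 4.

4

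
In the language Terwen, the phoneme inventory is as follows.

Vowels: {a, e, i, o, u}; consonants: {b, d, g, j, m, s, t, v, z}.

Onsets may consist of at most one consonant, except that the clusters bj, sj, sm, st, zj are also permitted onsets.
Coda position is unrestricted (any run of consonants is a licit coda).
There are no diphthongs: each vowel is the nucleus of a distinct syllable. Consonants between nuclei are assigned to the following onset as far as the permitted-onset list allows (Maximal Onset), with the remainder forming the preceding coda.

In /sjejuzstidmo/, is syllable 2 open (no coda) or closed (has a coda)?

Nuclei (vowels): e, u, i, o → 4 syllables.
V1 /e/ – V2 /u/: /j/ → onset of the next syllable (single consonants are always licit onsets).
V2 /u/ – V3 /i/: /zst/; trying suffixes from longest down, /st/ is the first permitted one, so coda /z/ | onset /st/.
V3 /i/ – V4 /o/: /dm/; trying suffixes from longest down, /m/ is the first permitted one, so coda /d/ | onset /m/.
Syllabification: sje.juz.stid.mo.
Syllable 2 is /juz/ with coda /z/, so it is closed.

closed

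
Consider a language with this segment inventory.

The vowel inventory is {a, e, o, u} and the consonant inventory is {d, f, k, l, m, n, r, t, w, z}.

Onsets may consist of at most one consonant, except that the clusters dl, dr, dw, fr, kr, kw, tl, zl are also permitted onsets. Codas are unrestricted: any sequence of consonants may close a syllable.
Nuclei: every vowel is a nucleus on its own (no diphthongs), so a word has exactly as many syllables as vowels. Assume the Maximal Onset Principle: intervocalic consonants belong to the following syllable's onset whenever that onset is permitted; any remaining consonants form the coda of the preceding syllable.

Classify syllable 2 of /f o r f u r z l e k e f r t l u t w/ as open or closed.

Vowels present: o, u, e, e, u; each is a nucleus, giving 5 syllables.
/o…u/ gap (V1→V2): /rf/; trying suffixes from longest down, /f/ is the first permitted one, so coda /r/ | onset /f/.
/u…e/ gap (V2→V3): /rzl/ splits as /r/ + /zl/ (/zl/ is the longest suffix that is a licit onset).
/e…e/ gap (V3→V4): /k/ → onset of the next syllable (single consonants are always licit onsets).
/e…u/ gap (V4→V5): /frtl/; trying suffixes from longest down, /tl/ is the first permitted one, so coda /fr/ | onset /tl/.
Putting it together: for.fur.zle.kefr.tlutw.
Syllable 2 is /fur/ with coda /r/, so it is closed.

closed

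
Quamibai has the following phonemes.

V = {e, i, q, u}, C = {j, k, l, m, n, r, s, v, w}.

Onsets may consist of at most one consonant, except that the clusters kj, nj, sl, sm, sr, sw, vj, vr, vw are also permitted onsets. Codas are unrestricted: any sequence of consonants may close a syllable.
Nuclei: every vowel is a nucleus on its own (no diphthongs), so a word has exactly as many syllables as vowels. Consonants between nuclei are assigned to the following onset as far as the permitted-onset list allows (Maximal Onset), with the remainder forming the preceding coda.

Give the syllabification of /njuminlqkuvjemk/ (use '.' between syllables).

nju.min.lq.ku.vjemk

Nuclei (vowels): u, i, q, u, e → 5 syllables.
Between /u/ (V1) and /i/ (V2): just /m/ — single C goes to the following onset.
Between /i/ (V2) and /q/ (V3): /nl/; trying suffixes from longest down, /l/ is the first permitted one, so coda /n/ | onset /l/.
Between /q/ (V3) and /u/ (V4): just /k/ — single C goes to the following onset.
Between /u/ (V4) and /e/ (V5): /vj/ is a licit onset in full, so it all attaches to the next syllable.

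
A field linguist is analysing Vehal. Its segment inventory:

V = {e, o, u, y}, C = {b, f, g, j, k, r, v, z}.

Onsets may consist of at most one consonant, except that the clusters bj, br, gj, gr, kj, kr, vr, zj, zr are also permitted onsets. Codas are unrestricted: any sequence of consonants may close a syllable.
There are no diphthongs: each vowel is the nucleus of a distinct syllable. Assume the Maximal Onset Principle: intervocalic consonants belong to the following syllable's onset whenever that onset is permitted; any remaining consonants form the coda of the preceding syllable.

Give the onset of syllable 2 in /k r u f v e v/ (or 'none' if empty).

Nuclei (vowels): u, e → 2 syllables.
/u…e/ gap (V1→V2): /fv/ — longest licit onset from the right is /v/, leaving /f/ as coda.
So the parse is kruf.vev.
Syllable 2 is /vev/: onset /v/, nucleus /e/, coda /v/.

v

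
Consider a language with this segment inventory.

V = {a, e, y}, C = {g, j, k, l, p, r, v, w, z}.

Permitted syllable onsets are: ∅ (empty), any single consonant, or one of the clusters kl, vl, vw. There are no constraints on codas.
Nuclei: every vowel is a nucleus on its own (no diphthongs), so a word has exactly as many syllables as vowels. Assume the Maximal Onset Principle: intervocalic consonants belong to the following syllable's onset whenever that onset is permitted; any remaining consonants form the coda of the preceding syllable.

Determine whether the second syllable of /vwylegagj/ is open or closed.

Vowels present: y, e, a; each is a nucleus, giving 3 syllables.
Between /y/ (V1) and /e/ (V2): /l/ → onset of the next syllable (single consonants are always licit onsets).
Between /e/ (V2) and /a/ (V3): /g/ → onset of the next syllable (single consonants are always licit onsets).
So the parse is vwy.le.gagj.
Syllable 2 is /le/; it ends in its nucleus with no coda, so it is open.

open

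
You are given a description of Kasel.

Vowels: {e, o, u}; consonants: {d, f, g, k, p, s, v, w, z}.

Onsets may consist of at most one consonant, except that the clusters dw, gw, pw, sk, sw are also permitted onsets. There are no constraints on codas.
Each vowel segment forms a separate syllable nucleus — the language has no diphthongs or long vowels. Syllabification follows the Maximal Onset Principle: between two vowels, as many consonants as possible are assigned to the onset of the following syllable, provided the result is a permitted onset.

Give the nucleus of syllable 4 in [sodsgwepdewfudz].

u

Nuclei (vowels): o, e, e, u → 4 syllables.
The fourth nucleus (vowel 4 from the left) is /u/.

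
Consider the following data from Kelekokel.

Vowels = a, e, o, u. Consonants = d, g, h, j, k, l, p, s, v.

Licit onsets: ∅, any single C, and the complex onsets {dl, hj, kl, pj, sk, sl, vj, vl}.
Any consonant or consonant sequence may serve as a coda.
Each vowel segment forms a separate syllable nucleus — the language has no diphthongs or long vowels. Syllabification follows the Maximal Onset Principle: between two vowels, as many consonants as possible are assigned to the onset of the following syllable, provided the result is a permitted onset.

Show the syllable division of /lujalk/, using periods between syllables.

Vowels present: u, a; each is a nucleus, giving 2 syllables.
/u…a/ gap (V1→V2): just /j/ — single C goes to the following onset.

lu.jalk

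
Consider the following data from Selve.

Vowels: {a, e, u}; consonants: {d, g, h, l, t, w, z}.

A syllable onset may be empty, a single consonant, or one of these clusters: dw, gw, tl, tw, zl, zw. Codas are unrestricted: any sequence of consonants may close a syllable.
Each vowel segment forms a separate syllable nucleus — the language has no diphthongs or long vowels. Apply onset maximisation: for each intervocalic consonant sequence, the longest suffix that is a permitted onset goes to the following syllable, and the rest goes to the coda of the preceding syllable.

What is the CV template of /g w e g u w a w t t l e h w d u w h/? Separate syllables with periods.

Nuclei (vowels): e, u, a, e, u → 5 syllables.
/e…u/ gap (V1→V2): just /g/ — single C goes to the following onset.
/u…a/ gap (V2→V3): /w/ → onset of the next syllable (single consonants are always licit onsets).
/a…e/ gap (V3→V4): cluster /wttl/ — the longest permitted-onset suffix is /tl/; onset = /tl/, preceding coda = /wt/.
/e…u/ gap (V4→V5): /hwd/ splits as /hw/ + /d/ (/d/ is the longest suffix that is a licit onset).
Result: gwe.gu.wawt.tlehw.duwh.
Mapping each syllable to C/V: /gwe/ → CCV, /gu/ → CV, /wawt/ → CVCC, /tlehw/ → CCVCC, /duwh/ → CVCC.

CCV.CV.CVCC.CCVCC.CVCC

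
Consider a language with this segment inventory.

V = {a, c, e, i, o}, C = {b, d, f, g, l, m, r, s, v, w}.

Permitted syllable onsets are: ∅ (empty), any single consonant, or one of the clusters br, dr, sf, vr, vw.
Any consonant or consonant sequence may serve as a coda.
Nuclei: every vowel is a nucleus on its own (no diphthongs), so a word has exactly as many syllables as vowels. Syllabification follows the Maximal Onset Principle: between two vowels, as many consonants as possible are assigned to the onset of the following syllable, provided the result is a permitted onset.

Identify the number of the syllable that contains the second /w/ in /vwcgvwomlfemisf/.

2

Nuclei (vowels): c, o, e, i → 4 syllables.
/c…o/ gap (V1→V2): cluster /gvw/ — the longest permitted-onset suffix is /vw/; onset = /vw/, preceding coda = /g/.
/o…e/ gap (V2→V3): /mlf/ — longest licit onset from the right is /f/, leaving /ml/ as coda.
/e…i/ gap (V3→V4): /m/ is a single consonant, so it becomes the next onset.
So the parse is vwcg.vwoml.fe.misf.
The second /w/ is in the onset of syllable 2 (/vwoml/).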